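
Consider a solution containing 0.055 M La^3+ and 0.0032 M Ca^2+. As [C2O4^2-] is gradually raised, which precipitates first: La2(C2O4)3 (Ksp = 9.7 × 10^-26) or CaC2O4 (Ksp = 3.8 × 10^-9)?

La2(C2O4)3

Precipitation of each salt starts when its ion product equals its Ksp.
For La2(C2O4)3: 9.7 × 10^-26 = (0.055)^2 × [C2O4^2-]^3  ⇒  [C2O4^2-] = 3.2 × 10^-8 M.
For CaC2O4: 3.8 × 10^-9 = 0.0032 × [C2O4^2-]  ⇒  [C2O4^2-] = 1.2 x 10^-6 M.
The salt with the lower threshold [C2O4^2-] precipitates first: La2(C2O4)3.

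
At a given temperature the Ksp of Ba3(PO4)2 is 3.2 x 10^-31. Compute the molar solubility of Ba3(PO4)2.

Ba3(PO4)2(s) ⇌ 3 Ba^2+ + 2 PO4^3-
Ksp = [Ba^2+]^3[PO4^3-]^2
For each mole of Ba3(PO4)2 that dissolves: [Ba^2+] = 3s, [PO4^3-] = 2s.
So Ksp = (3s)^3 × (2s)^2 = 108s^5
s^5 = 3.2 x 10^-31 / 108, so s = 3.1 x 10^-7 M

s ≈ 3.1 x 10^-7 M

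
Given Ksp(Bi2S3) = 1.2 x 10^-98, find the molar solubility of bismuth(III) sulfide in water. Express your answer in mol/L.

Bi2S3(s) <=> 2 Bi^3+(aq) + 3 S^2-(aq)
Ksp = [Bi^3+]^2[S^2-]^3
For each mole of Bi2S3 that dissolves: [Bi^3+] = 2s, [S^2-] = 3s.
Ksp = (2s)^2(3s)^3 = 108s^5
s^5 = 1.2 x 10^-98 / 108, so s = 1.0 × 10^-20 M

s = 1.0e-20 M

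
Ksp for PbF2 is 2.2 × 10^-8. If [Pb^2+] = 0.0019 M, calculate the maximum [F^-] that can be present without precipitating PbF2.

[F^-] = 3.4e-3 M

PbF2(s) ⇌ Pb^2+ + 2 F^-
Ksp = [Pb^2+][F^-]^2
Precipitation begins when Q = Ksp. With [Pb^2+] = 0.0019 M:
2.2 × 10^-8 = (0.0019) × [F^-]^2
[F^-] = (2.2 × 10^-8 / 1.9 × 10^-3)^(1/2) = 3.4 x 10^-3 M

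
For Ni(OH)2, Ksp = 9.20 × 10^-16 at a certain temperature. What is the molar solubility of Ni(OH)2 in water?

Ni(OH)2(s) ⇌ Ni^2+(aq) + 2 OH^-(aq)
Ksp = [Ni^2+][OH^-]^2
If s mol/L of Ni(OH)2 dissolves, [Ni^2+] = s and [OH^-] = 2s.
So Ksp = s × (2s)^2 = 4s^3
s = (9.20 × 10^-16 / 4)^(1/3) = 6.13 x 10^-6 M

s = 6.13e-6 M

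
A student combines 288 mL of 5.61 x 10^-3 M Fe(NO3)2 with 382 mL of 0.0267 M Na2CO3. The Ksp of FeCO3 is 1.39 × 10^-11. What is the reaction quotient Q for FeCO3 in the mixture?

Q ≈ 3.67e-5

Total volume = 288 + 382 = 670 mL.
[Fe^2+] = 5.61 × 10^-3 × (288/670) = 2.411 x 10^-3 M
[CO3^2-] = 2.67 x 10^-2 × (382/670) = 1.522 × 10^-2 M
FeCO3(s) ⇌ Fe^2+ + CO3^2-, so Q = [Fe^2+][CO3^2-]
Q = (2.411 × 10^-3)(1.522 x 10^-2) = 3.67 x 10^-5
Q > Ksp, so FeCO3 will precipitate.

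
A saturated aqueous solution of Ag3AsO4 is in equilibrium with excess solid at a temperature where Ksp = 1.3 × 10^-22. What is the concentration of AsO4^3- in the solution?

[AsO4^3-] = 1.5 × 10^-6 M

Ag3AsO4(s) <=> 3 Ag^+ + AsO4^3-
Ksp = [Ag^+]^3[AsO4^3-]
For each mole of Ag3AsO4 that dissolves: [Ag^+] = 3s, [AsO4^3-] = s.
Substituting: Ksp = (3s)^3s = 27s^4
s = (1.3 × 10^-22 / 27)^(1/4) = 1.48 x 10^-6 M
[AsO4^3-] = s = 1.5 × 10^-6 M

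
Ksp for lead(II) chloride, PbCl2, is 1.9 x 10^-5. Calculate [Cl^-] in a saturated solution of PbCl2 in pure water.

PbCl2(s) ⇌ Pb^2+ + 2 Cl^-
Ksp = [Pb^2+][Cl^-]^2
Let s = molar solubility. Then [Pb^2+] = s and [Cl^-] = 2s.
Ksp = s(2s)^2 = 4s^3
s^3 = 1.9 x 10^-5 / 4, so s = 1.68 × 10^-2 M
[Cl^-] = 2s = 3.4 × 10^-2 M

0.034 M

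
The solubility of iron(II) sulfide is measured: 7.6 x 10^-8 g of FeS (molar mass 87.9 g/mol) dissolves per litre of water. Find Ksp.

Ksp ≈ 7.5e-19

Molar solubility s = (7.6 × 10^-8 g/L) / (87.9 g/mol) = 8.65 × 10^-10 M.
FeS(s) ⇌ Fe^2+(aq) + S^2-(aq)
With molar solubility s: [Fe^2+] = s, [S^2-] = s.
Ksp = [Fe^2+][S^2-]
Ksp = (s)(s) = s^2
Ksp = (8.65 × 10^-10)^2 = 7.5 × 10^-19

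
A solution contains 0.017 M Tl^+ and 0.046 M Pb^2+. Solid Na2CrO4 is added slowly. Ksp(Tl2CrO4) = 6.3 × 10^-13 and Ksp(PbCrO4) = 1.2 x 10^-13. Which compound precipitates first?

PbCrO4

Precipitation of each salt starts when its ion product equals its Ksp.
For Tl2CrO4: 6.3 × 10^-13 = (0.017)^2 × [CrO4^2-]  ⇒  [CrO4^2-] = 2.2 × 10^-9 M.
For PbCrO4: 1.2 x 10^-13 = 0.046 × [CrO4^2-]  ⇒  [CrO4^2-] = 2.6 x 10^-12 M.
The salt with the lower threshold [CrO4^2-] precipitates first: PbCrO4.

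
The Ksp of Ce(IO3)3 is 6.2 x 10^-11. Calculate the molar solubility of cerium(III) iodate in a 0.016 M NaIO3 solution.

s ≈ 1.5e-5 M

Ce(IO3)3(s) <=> Ce^3+ + 3 IO3^-
Ksp = [Ce^3+][IO3^-]^3
Let s be the molar solubility in this solution. [Ce^3+] = s, [IO3^-] = 0.016 + 3s ≈ 0.016 (since IO3^- from NaIO3 dominates).
Ksp ≈ s × (0.016)^3
s = 1.5 × 10^-5 M
Check: 3s = 4.5 × 10^-5 ≪ 0.016, so the approximation is valid.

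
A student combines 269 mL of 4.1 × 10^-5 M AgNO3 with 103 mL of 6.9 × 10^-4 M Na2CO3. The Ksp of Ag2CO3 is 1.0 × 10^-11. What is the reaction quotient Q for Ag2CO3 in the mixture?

Q ≈ 1.7e-13

Total volume = 269 + 103 = 372 mL.
[Ag^+] = 4.1 × 10^-5 × (269/372) = 2.96 x 10^-5 M
[CO3^2-] = 6.9 × 10^-4 × (103/372) = 1.91 × 10^-4 M
Ag2CO3(s) <=> 2 Ag^+ + CO3^2-, so Q = [Ag^+]^2[CO3^2-]
Q = (2.96 x 10^-5)^2(1.91 × 10^-4) = 1.7 × 10^-13
Q < Ksp, so no precipitate of Ag2CO3 forms.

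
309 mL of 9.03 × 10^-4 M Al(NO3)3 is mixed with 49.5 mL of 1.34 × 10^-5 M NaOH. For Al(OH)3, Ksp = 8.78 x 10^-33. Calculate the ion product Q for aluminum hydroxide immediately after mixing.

4.93 × 10^-21

Total volume = 309 + 49.5 = 358.5 mL.
[Al^3+] = 9.03 × 10^-4 × (309/358.5) = 7.783 x 10^-4 M
[OH^-] = 1.34 × 10^-5 × (49.5/358.5) = 1.850 × 10^-6 M
Al(OH)3(s) ⇌ Al^3+(aq) + 3 OH^-(aq), so Q = [Al^3+][OH^-]^3
Q = (7.783 × 10^-4)(1.850 x 10^-6)^3 = 4.93 × 10^-21
Q > Ksp, so Al(OH)3 will precipitate.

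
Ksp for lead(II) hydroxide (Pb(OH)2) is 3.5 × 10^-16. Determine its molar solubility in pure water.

Pb(OH)2(s) <=> Pb^2+ + 2 OH^-
Ksp = [Pb^2+][OH^-]^2
For each mole of Pb(OH)2 that dissolves: [Pb^2+] = s, [OH^-] = 2s.
Ksp = s(2s)^2 = 4s^3
Solving, s = (3.5 × 10^-16/4)^(1/3) = 4.4 × 10^-6 M

s = 4.4e-6 M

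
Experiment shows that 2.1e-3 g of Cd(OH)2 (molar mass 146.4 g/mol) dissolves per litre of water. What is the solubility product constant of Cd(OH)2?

Molar solubility s = (2.1 × 10^-3 g/L) / (146.4 g/mol) = 1.43 × 10^-5 M.
Cd(OH)2(s) ⇌ Cd^2+(aq) + 2 OH^-(aq)
With molar solubility s: [Cd^2+] = s, [OH^-] = 2s.
Ksp = [Cd^2+][OH^-]^2
So Ksp = s × (2s)^2 = 4s^3
Ksp = 4 × (1.43 × 10^-5)^3 = 1.2 x 10^-14

1.2 x 10^-14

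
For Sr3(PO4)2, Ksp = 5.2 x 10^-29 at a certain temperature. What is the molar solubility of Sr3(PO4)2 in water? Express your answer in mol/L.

s ≈ 8.6 × 10^-7 M

Sr3(PO4)2(s) ⇌ 3 Sr^2+(aq) + 2 PO4^3-(aq)
Ksp = [Sr^2+]^3[PO4^3-]^2
With molar solubility s: [Sr^2+] = 3s, [PO4^3-] = 2s.
Substituting: Ksp = (3s)^3(2s)^2 = 108s^5
s = (5.2 x 10^-29 / 108)^(1/5) = 8.6 × 10^-7 M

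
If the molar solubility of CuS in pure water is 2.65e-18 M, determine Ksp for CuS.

Ksp = 7.02 x 10^-36

CuS(s) ⇌ Cu^2+ + S^2-
If s mol/L of CuS dissolves, [Cu^2+] = s and [S^2-] = s.
Ksp = [Cu^2+][S^2-]
Ksp = s × s = s^2
Ksp = (2.65 x 10^-18)^2 = 7.02 x 10^-36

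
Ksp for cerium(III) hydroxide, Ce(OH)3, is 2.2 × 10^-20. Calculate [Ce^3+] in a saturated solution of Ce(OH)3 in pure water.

[Ce^3+] = 5.3 × 10^-6 M

Ce(OH)3(s) <=> Ce^3+ + 3 OH^-
Ksp = [Ce^3+][OH^-]^3
If s mol/L of Ce(OH)3 dissolves, [Ce^3+] = s and [OH^-] = 3s.
So Ksp = s × (3s)^3 = 27s^4
s^4 = 2.2 × 10^-20 / 27, so s = 5.34 x 10^-6 M
[Ce^3+] = s = 5.3 x 10^-6 M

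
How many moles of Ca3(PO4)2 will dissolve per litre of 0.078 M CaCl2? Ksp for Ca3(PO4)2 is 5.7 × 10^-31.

Ca3(PO4)2(s) <=> 3 Ca^2+ + 2 PO4^3-
Ksp = [Ca^2+]^3[PO4^3-]^2
If s mol/L dissolves here, [Ca^2+] = 0.078 + 3s ≈ 0.078, [PO4^3-] = 2s (Ksp is small, so little additional dissolves).
Ksp ≈ (0.078)^3 × (2s)^2
s = 1.7 × 10^-14 M
Check: 3s = 5.2 × 10^-14 ≪ 0.078, so the approximation is valid.

s ≈ 1.7 × 10^-14 M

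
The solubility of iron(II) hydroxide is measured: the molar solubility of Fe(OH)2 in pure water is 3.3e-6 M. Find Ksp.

Fe(OH)2(s) ⇌ Fe^2+ + 2 OH^-
For each mole of Fe(OH)2 that dissolves: [Fe^2+] = s, [OH^-] = 2s.
Ksp = [Fe^2+][OH^-]^2
Ksp = s(2s)^2 = 4s^3
Ksp = 4 × (3.3 × 10^-6)^3 = 1.4 × 10^-16

1.4 x 10^-16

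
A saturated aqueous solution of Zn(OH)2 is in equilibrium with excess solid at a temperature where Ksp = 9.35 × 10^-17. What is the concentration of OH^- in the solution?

5.72e-6 M

Zn(OH)2(s) ⇌ Zn^2+(aq) + 2 OH^-(aq)
Ksp = [Zn^2+][OH^-]^2
With molar solubility s: [Zn^2+] = s, [OH^-] = 2s.
Substituting: Ksp = s(2s)^2 = 4s^3
s^3 = 9.35 × 10^-17 / 4, so s = 2.859 × 10^-6 M
[OH^-] = 2s = 5.72 × 10^-6 M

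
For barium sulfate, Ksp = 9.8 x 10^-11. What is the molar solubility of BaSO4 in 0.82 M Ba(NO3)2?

s = 1.2e-10 M

BaSO4(s) <=> Ba^2+ + SO4^2-
Ksp = [Ba^2+][SO4^2-]
Let s = moles of BaSO4 that dissolve per litre. [Ba^2+] = 0.82 + s ≈ 0.82, [SO4^2-] = s (common-ion effect: Ba^2+ is already 0.82 M).
Ksp ≈ 0.82 × s
s = 1.2 x 10^-10 M
Check: s = 1.2 x 10^-10 ≪ 0.82, so the approximation is valid.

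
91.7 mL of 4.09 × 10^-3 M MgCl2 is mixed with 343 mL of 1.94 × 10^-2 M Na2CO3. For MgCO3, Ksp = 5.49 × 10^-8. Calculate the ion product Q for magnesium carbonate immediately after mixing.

Total volume = 91.7 + 343 = 434.7 mL.
[Mg^2+] = 4.09 x 10^-3 × (91.7/434.7) = 8.628 × 10^-4 M
[CO3^2-] = 1.94 × 10^-2 × (343/434.7) = 1.531 × 10^-2 M
MgCO3(s) ⇌ Mg^2+(aq) + CO3^2-(aq), so Q = [Mg^2+][CO3^2-]
Q = (8.628 x 10^-4)(1.531 × 10^-2) = 1.32 x 10^-5
Q > Ksp, so MgCO3 will precipitate.

1.32 × 10^-5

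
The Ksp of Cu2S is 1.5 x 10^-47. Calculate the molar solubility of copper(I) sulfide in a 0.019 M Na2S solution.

s = 1.4 × 10^-23 M

Cu2S(s) <=> 2 Cu^+ + S^2-
Ksp = [Cu^+]^2[S^2-]
Let s be the molar solubility in this solution. [Cu^+] = 2s, [S^2-] = 0.019 + s ≈ 0.019 (common-ion effect: S^2- is already 0.019 M).
Ksp ≈ (2s)^2 × 0.019
s = 1.4 x 10^-23 M
Check: s = 1.4 × 10^-23 ≪ 0.019, so the approximation is valid.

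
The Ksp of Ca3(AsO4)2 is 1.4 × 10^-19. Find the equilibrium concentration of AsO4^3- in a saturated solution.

Ca3(AsO4)2(s) <=> 3 Ca^2+(aq) + 2 AsO4^3-(aq)
Ksp = [Ca^2+]^3[AsO4^3-]^2
For each mole of Ca3(AsO4)2 that dissolves: [Ca^2+] = 3s, [AsO4^3-] = 2s.
Substituting: Ksp = (3s)^3(2s)^2 = 108s^5
s^5 = 1.4 × 10^-19 / 108, so s = 6.65 x 10^-5 M
[AsO4^3-] = 2s = 1.3 × 10^-4 M

[AsO4^3-] = 1.3 x 10^-4 M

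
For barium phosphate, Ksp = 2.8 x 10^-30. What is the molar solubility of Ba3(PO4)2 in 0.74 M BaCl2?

1.3 × 10^-15 M

Ba3(PO4)2(s) ⇌ 3 Ba^2+ + 2 PO4^3-
Ksp = [Ba^2+]^3[PO4^3-]^2
If s mol/L dissolves here, [Ba^2+] = 0.74 + 3s ≈ 0.74, [PO4^3-] = 2s (Ksp is small, so little additional dissolves).
Ksp ≈ (0.74)^3 × (2s)^2
s = 1.3 × 10^-15 M
Check: 3s = 3.9 × 10^-15 ≪ 0.74, so the approximation is valid.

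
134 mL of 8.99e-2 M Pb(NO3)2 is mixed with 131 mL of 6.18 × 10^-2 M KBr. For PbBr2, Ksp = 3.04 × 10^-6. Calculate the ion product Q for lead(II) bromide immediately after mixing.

Q ≈ 4.24 × 10^-5

Total volume = 134 + 131 = 265 mL.
[Pb^2+] = 8.99 × 10^-2 × (134/265) = 4.546 × 10^-2 M
[Br^-] = 6.18 x 10^-2 × (131/265) = 3.055 x 10^-2 M
PbBr2(s) ⇌ Pb^2+ + 2 Br^-, so Q = [Pb^2+][Br^-]^2
Q = (4.546 × 10^-2)(3.055 × 10^-2)^2 = 4.24 × 10^-5
Q > Ksp, so PbBr2 will precipitate.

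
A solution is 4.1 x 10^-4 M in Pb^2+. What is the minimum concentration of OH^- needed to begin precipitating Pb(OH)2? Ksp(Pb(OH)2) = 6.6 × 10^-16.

[OH^-] ≈ 1.3 × 10^-6 M

Pb(OH)2(s) ⇌ Pb^2+(aq) + 2 OH^-(aq)
Ksp = [Pb^2+][OH^-]^2
Precipitation begins when Q = Ksp. With [Pb^2+] = 4.1 x 10^-4 M:
6.6 × 10^-16 = (4.1 x 10^-4) × [OH^-]^2
[OH^-] = (6.6 × 10^-16 / 4.1 x 10^-4)^(1/2) = 1.3 × 10^-6 M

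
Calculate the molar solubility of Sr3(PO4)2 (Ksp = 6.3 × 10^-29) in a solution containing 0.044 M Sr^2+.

4.3 × 10^-13 M

Sr3(PO4)2(s) <=> 3 Sr^2+(aq) + 2 PO4^3-(aq)
Ksp = [Sr^2+]^3[PO4^3-]^2
Let s be the molar solubility in this solution. [Sr^2+] = 0.044 + 3s ≈ 0.044, [PO4^3-] = 2s (since the Sr^2+ already present dominates).
Ksp ≈ (0.044)^3 × (2s)^2
s = 4.3 × 10^-13 M
Check: 3s = 1.3 × 10^-12 ≪ 0.044, so the approximation is valid.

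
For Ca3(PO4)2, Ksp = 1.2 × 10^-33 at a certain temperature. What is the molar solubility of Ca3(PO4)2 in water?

Ca3(PO4)2(s) ⇌ 3 Ca^2+ + 2 PO4^3-
Ksp = [Ca^2+]^3[PO4^3-]^2
For each mole of Ca3(PO4)2 that dissolves: [Ca^2+] = 3s, [PO4^3-] = 2s.
Substituting: Ksp = (3s)^3(2s)^2 = 108s^5
s^5 = 1.2 × 10^-33 / 108, so s = 1.0 × 10^-7 M

s = 1.0 × 10^-7 M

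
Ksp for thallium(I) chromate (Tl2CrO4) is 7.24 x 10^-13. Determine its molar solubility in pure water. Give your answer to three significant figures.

Tl2CrO4(s) ⇌ 2 Tl^+ + CrO4^2-
Ksp = [Tl^+]^2[CrO4^2-]
Let s = molar solubility. Then [Tl^+] = 2s and [CrO4^2-] = s.
Ksp = (2s)^2s = 4s^3
s = (7.24 x 10^-13 / 4)^(1/3) = 5.66 x 10^-5 M

s ≈ 5.66e-5 M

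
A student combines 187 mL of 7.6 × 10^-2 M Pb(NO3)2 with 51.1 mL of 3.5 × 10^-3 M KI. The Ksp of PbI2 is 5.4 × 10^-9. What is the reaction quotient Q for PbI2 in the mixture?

Q ≈ 3.4 × 10^-8

Total volume = 187 + 51.1 = 238.1 mL.
[Pb^2+] = 7.6 × 10^-2 × (187/238.1) = 5.97 x 10^-2 M
[I^-] = 3.5 × 10^-3 × (51.1/238.1) = 7.51 × 10^-4 M
PbI2(s) ⇌ Pb^2+(aq) + 2 I^-(aq), so Q = [Pb^2+][I^-]^2
Q = (5.97 × 10^-2)(7.51 × 10^-4)^2 = 3.4 × 10^-8
Q > Ksp, so PbI2 will precipitate.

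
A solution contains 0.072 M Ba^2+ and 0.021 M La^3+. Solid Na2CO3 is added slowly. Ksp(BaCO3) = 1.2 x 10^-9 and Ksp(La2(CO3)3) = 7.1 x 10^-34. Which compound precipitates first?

La2(CO3)3

Precipitation of each salt starts when its ion product equals its Ksp.
For BaCO3: 1.2 x 10^-9 = 0.072 × [CO3^2-]  ⇒  [CO3^2-] = 1.7 × 10^-8 M.
For La2(CO3)3: 7.1 x 10^-34 = (0.021)^2 × [CO3^2-]^3  ⇒  [CO3^2-] = 1.2 × 10^-10 M.
The salt with the lower threshold [CO3^2-] precipitates first: La2(CO3)3.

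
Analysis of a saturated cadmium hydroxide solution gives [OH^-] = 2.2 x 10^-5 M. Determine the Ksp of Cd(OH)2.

Ksp ≈ 5.3 × 10^-15

Cd(OH)2(s) ⇌ Cd^2+ + 2 OH^-
Stoichiometry gives [Cd^2+] = (1/2)[OH^-] = 1.10 × 10^-5 M.
Ksp = [Cd^2+][OH^-]^2
Ksp = 1.10 × 10^-5 × (2.2 x 10^-5)^2 = 5.3 × 10^-15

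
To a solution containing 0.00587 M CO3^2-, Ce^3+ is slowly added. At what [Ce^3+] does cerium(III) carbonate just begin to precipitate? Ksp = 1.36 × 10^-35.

Ce2(CO3)3(s) ⇌ 2 Ce^3+ + 3 CO3^2-
Ksp = [Ce^3+]^2[CO3^2-]^3
Precipitation begins when Q = Ksp. With [CO3^2-] = 0.00587 M:
1.36 × 10^-35 = (0.00587)^3 × [Ce^3+]^2
[Ce^3+] = (1.36 × 10^-35 / 2.023 × 10^-7)^(1/2) = 8.20 × 10^-15 M

8.20e-15 M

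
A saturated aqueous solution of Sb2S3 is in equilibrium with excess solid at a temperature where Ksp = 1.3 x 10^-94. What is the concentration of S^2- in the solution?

[S^2-] = 2.0e-19 M

Sb2S3(s) <=> 2 Sb^3+ + 3 S^2-
Ksp = [Sb^3+]^2[S^2-]^3
With molar solubility s: [Sb^3+] = 2s, [S^2-] = 3s.
Ksp = (2s)^2(3s)^3 = 108s^5
s = (1.3 x 10^-94 / 108)^(1/5) = 6.55 × 10^-20 M
[S^2-] = 3s = 2.0 x 10^-19 M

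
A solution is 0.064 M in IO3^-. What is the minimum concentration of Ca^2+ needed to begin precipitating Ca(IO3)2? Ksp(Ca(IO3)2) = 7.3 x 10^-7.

Ca(IO3)2(s) ⇌ Ca^2+ + 2 IO3^-
Ksp = [Ca^2+][IO3^-]^2
Precipitation begins when Q = Ksp. With [IO3^-] = 0.064 M:
7.3 x 10^-7 = (0.064)^2 × [Ca^2+]
[Ca^2+] = (7.3 x 10^-7 / 4.10 × 10^-3) = 1.8 × 10^-4 M

[Ca^2+] ≈ 1.8 × 10^-4 M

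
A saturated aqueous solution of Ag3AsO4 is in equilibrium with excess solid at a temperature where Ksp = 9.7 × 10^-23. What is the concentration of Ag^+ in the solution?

4.1 × 10^-6 M

Ag3AsO4(s) ⇌ 3 Ag^+(aq) + AsO4^3-(aq)
Ksp = [Ag^+]^3[AsO4^3-]
Let s = molar solubility. Then [Ag^+] = 3s and [AsO4^3-] = s.
Ksp = (3s)^3s = 27s^4
s = (9.7 × 10^-23 / 27)^(1/4) = 1.38 x 10^-6 M
[Ag^+] = 3s = 4.1 × 10^-6 M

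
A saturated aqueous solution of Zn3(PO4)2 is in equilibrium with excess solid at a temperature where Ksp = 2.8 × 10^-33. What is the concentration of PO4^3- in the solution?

Zn3(PO4)2(s) ⇌ 3 Zn^2+ + 2 PO4^3-
Ksp = [Zn^2+]^3[PO4^3-]^2
Let s = molar solubility. Then [Zn^2+] = 3s and [PO4^3-] = 2s.
Ksp = (3s)^3(2s)^2 = 108s^5
Solving, s = (2.8 × 10^-33/108)^(1/5) = 1.21 x 10^-7 M
[PO4^3-] = 2s = 2.4 × 10^-7 M

2.4 x 10^-7 M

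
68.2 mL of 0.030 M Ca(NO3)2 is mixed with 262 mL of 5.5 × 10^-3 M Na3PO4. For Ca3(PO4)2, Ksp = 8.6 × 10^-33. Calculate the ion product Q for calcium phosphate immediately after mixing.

Q = 4.5e-12

Total volume = 68.2 + 262 = 330.2 mL.
[Ca^2+] = 3.0 × 10^-2 × (68.2/330.2) = 6.20 x 10^-3 M
[PO4^3-] = 5.5 x 10^-3 × (262/330.2) = 4.36 x 10^-3 M
Ca3(PO4)2(s) ⇌ 3 Ca^2+(aq) + 2 PO4^3-(aq), so Q = [Ca^2+]^3[PO4^3-]^2
Q = (6.20 × 10^-3)^3(4.36 x 10^-3)^2 = 4.5 × 10^-12
Q > Ksp, so Ca3(PO4)2 will precipitate.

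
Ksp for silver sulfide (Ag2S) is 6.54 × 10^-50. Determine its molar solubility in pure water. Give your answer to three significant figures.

Ag2S(s) <=> 2 Ag^+(aq) + S^2-(aq)
Ksp = [Ag^+]^2[S^2-]
Let s = molar solubility. Then [Ag^+] = 2s and [S^2-] = s.
Substituting: Ksp = (2s)^2s = 4s^3
Solving, s = (6.54 × 10^-50/4)^(1/3) = 2.54 × 10^-17 M

s = 2.54e-17 M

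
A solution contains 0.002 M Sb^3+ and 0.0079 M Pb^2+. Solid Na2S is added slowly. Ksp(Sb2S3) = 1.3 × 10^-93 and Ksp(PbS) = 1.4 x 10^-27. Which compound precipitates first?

Sb2S3

Each salt begins to precipitate when Q = Ksp, i.e. when [S^2-] reaches its threshold.
For Sb2S3: 1.3 × 10^-93 = (0.002)^2 × [S^2-]^3  ⇒  [S^2-] = 6.9 × 10^-30 M.
For PbS: 1.4 x 10^-27 = 0.0079 × [S^2-]  ⇒  [S^2-] = 1.8 x 10^-25 M.
The salt with the lower threshold [S^2-] precipitates first: Sb2S3.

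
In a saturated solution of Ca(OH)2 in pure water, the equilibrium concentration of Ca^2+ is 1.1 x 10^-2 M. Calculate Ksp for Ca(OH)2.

Ksp = 5.3 x 10^-6

Ca(OH)2(s) ⇌ Ca^2+(aq) + 2 OH^-(aq)
Stoichiometry gives [OH^-] = (2/1)[Ca^2+] = 2.20 x 10^-2 M.
Ksp = [Ca^2+][OH^-]^2
Ksp = 1.1 × 10^-2 × (2.20 × 10^-2)^2 = 5.3 × 10^-6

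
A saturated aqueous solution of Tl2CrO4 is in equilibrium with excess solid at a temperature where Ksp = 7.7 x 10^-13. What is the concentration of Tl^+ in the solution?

Tl2CrO4(s) ⇌ 2 Tl^+ + CrO4^2-
Ksp = [Tl^+]^2[CrO4^2-]
For each mole of Tl2CrO4 that dissolves: [Tl^+] = 2s, [CrO4^2-] = s.
Ksp = (2s)^2s = 4s^3
s = (7.7 x 10^-13 / 4)^(1/3) = 5.77 × 10^-5 M
[Tl^+] = 2s = 1.2 x 10^-4 M

1.2e-4 M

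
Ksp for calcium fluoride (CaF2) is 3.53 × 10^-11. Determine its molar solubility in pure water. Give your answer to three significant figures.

CaF2(s) ⇌ Ca^2+ + 2 F^-
Ksp = [Ca^2+][F^-]^2
If s mol/L of CaF2 dissolves, [Ca^2+] = s and [F^-] = 2s.
Ksp = s(2s)^2 = 4s^3
Solving, s = (3.53 × 10^-11/4)^(1/3) = 2.07 × 10^-4 M

s = 2.07 x 10^-4 M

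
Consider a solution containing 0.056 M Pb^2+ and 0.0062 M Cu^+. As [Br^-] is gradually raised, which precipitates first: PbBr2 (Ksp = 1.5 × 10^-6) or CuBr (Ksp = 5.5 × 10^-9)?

CuBr

Each salt begins to precipitate when Q = Ksp, i.e. when [Br^-] reaches its threshold.
For PbBr2: 1.5 × 10^-6 = 0.056 × [Br^-]^2  ⇒  [Br^-] = 5.2 x 10^-3 M.
For CuBr: 5.5 × 10^-9 = 0.0062 × [Br^-]  ⇒  [Br^-] = 8.9 × 10^-7 M.
The salt with the lower threshold [Br^-] precipitates first: CuBr.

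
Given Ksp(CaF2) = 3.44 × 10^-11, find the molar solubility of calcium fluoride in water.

CaF2(s) ⇌ Ca^2+ + 2 F^-
Ksp = [Ca^2+][F^-]^2
Let s = molar solubility. Then [Ca^2+] = s and [F^-] = 2s.
So Ksp = s × (2s)^2 = 4s^3
Solving, s = (3.44 × 10^-11/4)^(1/3) = 2.05 × 10^-4 M

s ≈ 2.05e-4 M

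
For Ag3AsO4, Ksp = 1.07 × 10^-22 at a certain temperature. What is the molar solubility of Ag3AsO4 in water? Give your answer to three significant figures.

Ag3AsO4(s) <=> 3 Ag^+ + AsO4^3-
Ksp = [Ag^+]^3[AsO4^3-]
With molar solubility s: [Ag^+] = 3s, [AsO4^3-] = s.
So Ksp = (3s)^3 × s = 27s^4
s = (1.07 × 10^-22 / 27)^(1/4) = 1.41 x 10^-6 M

s ≈ 1.41 x 10^-6 M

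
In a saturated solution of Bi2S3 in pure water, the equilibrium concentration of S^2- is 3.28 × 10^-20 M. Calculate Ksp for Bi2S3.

Bi2S3(s) ⇌ 2 Bi^3+(aq) + 3 S^2-(aq)
Stoichiometry gives [Bi^3+] = (2/3)[S^2-] = 2.187 × 10^-20 M.
Ksp = [Bi^3+]^2[S^2-]^3
Ksp = (2.187 x 10^-20)^2 × (3.28 × 10^-20)^3 = 1.69 × 10^-98

1.69 × 10^-98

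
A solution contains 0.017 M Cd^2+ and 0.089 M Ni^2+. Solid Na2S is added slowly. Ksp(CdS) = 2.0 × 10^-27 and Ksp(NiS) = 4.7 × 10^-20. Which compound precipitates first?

Precipitation of each salt starts when its ion product equals its Ksp.
For CdS: 2.0 × 10^-27 = 0.017 × [S^2-]  ⇒  [S^2-] = 1.2 × 10^-25 M.
For NiS: 4.7 × 10^-20 = 0.089 × [S^2-]  ⇒  [S^2-] = 5.3 x 10^-19 M.
The salt with the lower threshold [S^2-] precipitates first: CdS.

CdS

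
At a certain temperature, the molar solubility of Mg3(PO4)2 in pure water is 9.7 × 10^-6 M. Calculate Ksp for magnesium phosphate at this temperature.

Ksp ≈ 9.3e-24

Mg3(PO4)2(s) ⇌ 3 Mg^2+ + 2 PO4^3-
With molar solubility s: [Mg^2+] = 3s, [PO4^3-] = 2s.
Ksp = [Mg^2+]^3[PO4^3-]^2
So Ksp = (3s)^3 × (2s)^2 = 108s^5
With s = 9.7 × 10^-6: Ksp = 9.3 × 10^-24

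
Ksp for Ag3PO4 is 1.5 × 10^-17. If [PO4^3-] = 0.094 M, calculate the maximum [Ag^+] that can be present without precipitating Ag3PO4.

Ag3PO4(s) ⇌ 3 Ag^+(aq) + PO4^3-(aq)
Ksp = [Ag^+]^3[PO4^3-]
Precipitation begins when Q = Ksp. With [PO4^3-] = 0.094 M:
1.5 × 10^-17 = (0.094) × [Ag^+]^3
[Ag^+] = (1.5 × 10^-17 / 9.4 x 10^-2)^(1/3) = 5.4 × 10^-6 M

[Ag^+] ≈ 5.4e-6 M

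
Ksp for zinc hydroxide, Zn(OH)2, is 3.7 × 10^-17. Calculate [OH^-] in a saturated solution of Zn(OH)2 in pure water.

4.2 x 10^-6 M

Zn(OH)2(s) ⇌ Zn^2+ + 2 OH^-
Ksp = [Zn^2+][OH^-]^2
For each mole of Zn(OH)2 that dissolves: [Zn^2+] = s, [OH^-] = 2s.
So Ksp = s × (2s)^2 = 4s^3
s^3 = 3.7 × 10^-17 / 4, so s = 2.10 × 10^-6 M
[OH^-] = 2s = 4.2 × 10^-6 M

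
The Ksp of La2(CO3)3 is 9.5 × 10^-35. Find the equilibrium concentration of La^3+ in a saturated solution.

La2(CO3)3(s) <=> 2 La^3+ + 3 CO3^2-
Ksp = [La^3+]^2[CO3^2-]^3
For each mole of La2(CO3)3 that dissolves: [La^3+] = 2s, [CO3^2-] = 3s.
Ksp = (2s)^2(3s)^3 = 108s^5
s = (9.5 × 10^-35 / 108)^(1/5) = 6.15 × 10^-8 M
[La^3+] = 2s = 1.2 x 10^-7 M

[La^3+] = 1.2 × 10^-7 M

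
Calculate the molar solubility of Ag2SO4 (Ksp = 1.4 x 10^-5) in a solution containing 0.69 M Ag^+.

Ag2SO4(s) ⇌ 2 Ag^+(aq) + SO4^2-(aq)
Ksp = [Ag^+]^2[SO4^2-]
Let s = moles of Ag2SO4 that dissolve per litre. [Ag^+] = 0.69 + 2s ≈ 0.69, [SO4^2-] = s (Ksp is small, so little additional dissolves).
Ksp ≈ (0.69)^2 × s
s = 2.9 x 10^-5 M
Check: 2s = 5.9 × 10^-5 ≪ 0.69, so the approximation is valid.

s ≈ 2.9 x 10^-5 M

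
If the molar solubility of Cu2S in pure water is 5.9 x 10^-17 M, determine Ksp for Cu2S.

Cu2S(s) ⇌ 2 Cu^+(aq) + S^2-(aq)
Let s = molar solubility. Then [Cu^+] = 2s and [S^2-] = s.
Ksp = [Cu^+]^2[S^2-]
So Ksp = (2s)^2 × s = 4s^3
Ksp = 4 × (5.9 × 10^-17)^3 = 8.2 x 10^-49

8.2 × 10^-49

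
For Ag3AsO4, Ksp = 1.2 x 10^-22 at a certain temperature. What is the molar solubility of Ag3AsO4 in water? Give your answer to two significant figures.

Ag3AsO4(s) ⇌ 3 Ag^+(aq) + AsO4^3-(aq)
Ksp = [Ag^+]^3[AsO4^3-]
With molar solubility s: [Ag^+] = 3s, [AsO4^3-] = s.
Ksp = (3s)^3s = 27s^4
s^4 = 1.2 x 10^-22 / 27, so s = 1.5 × 10^-6 M

s ≈ 1.5 × 10^-6 M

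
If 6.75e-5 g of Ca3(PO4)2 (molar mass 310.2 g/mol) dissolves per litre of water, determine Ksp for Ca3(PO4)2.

Ksp ≈ 5.27 × 10^-32

Molar solubility s = (6.75 × 10^-5 g/L) / (310.2 g/mol) = 2.176 × 10^-7 M.
Ca3(PO4)2(s) <=> 3 Ca^2+ + 2 PO4^3-
With molar solubility s: [Ca^2+] = 3s, [PO4^3-] = 2s.
Ksp = [Ca^2+]^3[PO4^3-]^2
Ksp = (3s)^3(2s)^2 = 108s^5
With s = 2.176 x 10^-7: Ksp = 5.27 x 10^-32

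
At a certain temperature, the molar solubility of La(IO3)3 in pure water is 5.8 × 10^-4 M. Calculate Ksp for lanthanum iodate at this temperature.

La(IO3)3(s) ⇌ La^3+ + 3 IO3^-
Let s = molar solubility. Then [La^3+] = s and [IO3^-] = 3s.
Ksp = [La^3+][IO3^-]^3
So Ksp = s × (3s)^3 = 27s^4
With s = 5.8 × 10^-4: Ksp = 3.1 × 10^-12

Ksp ≈ 3.1 x 10^-12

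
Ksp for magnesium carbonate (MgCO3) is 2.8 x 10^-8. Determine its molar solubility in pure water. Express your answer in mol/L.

MgCO3(s) ⇌ Mg^2+(aq) + CO3^2-(aq)
Ksp = [Mg^2+][CO3^2-]
For each mole of MgCO3 that dissolves: [Mg^2+] = s, [CO3^2-] = s.
Ksp = s × s = s^2
s = (2.8 x 10^-8)^(1/2) = 1.7 x 10^-4 M

s ≈ 1.7 × 10^-4 M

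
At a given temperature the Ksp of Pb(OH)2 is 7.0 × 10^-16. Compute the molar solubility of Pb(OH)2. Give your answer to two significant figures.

Pb(OH)2(s) <=> Pb^2+ + 2 OH^-
Ksp = [Pb^2+][OH^-]^2
Let s = molar solubility. Then [Pb^2+] = s and [OH^-] = 2s.
So Ksp = s × (2s)^2 = 4s^3
Solving, s = (7.0 × 10^-16/4)^(1/3) = 5.6 x 10^-6 M

s ≈ 5.6 × 10^-6 M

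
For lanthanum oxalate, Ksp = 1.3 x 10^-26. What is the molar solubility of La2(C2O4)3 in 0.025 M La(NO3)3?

La2(C2O4)3(s) ⇌ 2 La^3+(aq) + 3 C2O4^2-(aq)
Ksp = [La^3+]^2[C2O4^2-]^3
Let s = moles of La2(C2O4)3 that dissolve per litre. [La^3+] = 0.025 + 2s ≈ 0.025, [C2O4^2-] = 3s (common-ion effect: La^3+ is already 0.025 M).
Ksp ≈ (0.025)^2 × (3s)^3
s = 9.2 x 10^-9 M
Check: 2s = 1.8 × 10^-8 ≪ 0.025, so the approximation is valid.

s = 9.2 × 10^-9 M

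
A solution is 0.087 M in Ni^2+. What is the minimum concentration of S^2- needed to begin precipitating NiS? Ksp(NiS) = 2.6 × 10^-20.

NiS(s) ⇌ Ni^2+ + S^2-
Ksp = [Ni^2+][S^2-]
Precipitation begins when Q = Ksp. With [Ni^2+] = 0.087 M:
2.6 × 10^-20 = (0.087) × [S^2-]
[S^2-] = (2.6 × 10^-20 / 8.7 x 10^-2) = 3.0 × 10^-19 M

3.0 x 10^-19 M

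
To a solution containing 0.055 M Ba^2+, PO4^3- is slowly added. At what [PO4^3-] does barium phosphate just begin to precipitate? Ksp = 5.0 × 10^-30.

Ba3(PO4)2(s) ⇌ 3 Ba^2+(aq) + 2 PO4^3-(aq)
Ksp = [Ba^2+]^3[PO4^3-]^2
Precipitation begins when Q = Ksp. With [Ba^2+] = 0.055 M:
5.0 × 10^-30 = (0.055)^3 × [PO4^3-]^2
[PO4^3-] = (5.0 × 10^-30 / 1.66 x 10^-4)^(1/2) = 1.7 × 10^-13 M

1.7e-13 M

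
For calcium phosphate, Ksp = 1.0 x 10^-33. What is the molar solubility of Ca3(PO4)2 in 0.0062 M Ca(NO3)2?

Ca3(PO4)2(s) ⇌ 3 Ca^2+(aq) + 2 PO4^3-(aq)
Ksp = [Ca^2+]^3[PO4^3-]^2
If s mol/L dissolves here, [Ca^2+] = 0.0062 + 3s ≈ 0.0062, [PO4^3-] = 2s (common-ion effect: Ca^2+ is already 0.0062 M).
Ksp ≈ (0.0062)^3 × (2s)^2
s = 3.2 x 10^-14 M
Check: 3s = 9.7 × 10^-14 ≪ 0.0062, so the approximation is valid.

s ≈ 3.2 × 10^-14 M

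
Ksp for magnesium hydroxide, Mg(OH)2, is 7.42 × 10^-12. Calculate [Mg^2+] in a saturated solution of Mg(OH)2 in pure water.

[Mg^2+] = 1.23 × 10^-4 M

Mg(OH)2(s) ⇌ Mg^2+(aq) + 2 OH^-(aq)
Ksp = [Mg^2+][OH^-]^2
Let s = molar solubility. Then [Mg^2+] = s and [OH^-] = 2s.
Ksp = s(2s)^2 = 4s^3
s = (7.42 × 10^-12 / 4)^(1/3) = 1.229 x 10^-4 M
[Mg^2+] = s = 1.23 × 10^-4 M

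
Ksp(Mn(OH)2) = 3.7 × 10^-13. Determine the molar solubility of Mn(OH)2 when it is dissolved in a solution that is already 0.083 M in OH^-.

s = 5.4 × 10^-11 M

Mn(OH)2(s) ⇌ Mn^2+(aq) + 2 OH^-(aq)
Ksp = [Mn^2+][OH^-]^2
If s mol/L dissolves here, [Mn^2+] = s, [OH^-] = 0.083 + 2s ≈ 0.083 (common-ion effect: OH^- is already 0.083 M).
Ksp ≈ s × (0.083)^2
s = 5.4 x 10^-11 M
Check: 2s = 1.1 x 10^-10 ≪ 0.083, so the approximation is valid.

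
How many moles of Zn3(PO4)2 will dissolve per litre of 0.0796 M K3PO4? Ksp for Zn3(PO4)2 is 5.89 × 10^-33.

s = 3.25e-11 M

Zn3(PO4)2(s) ⇌ 3 Zn^2+(aq) + 2 PO4^3-(aq)
Ksp = [Zn^2+]^3[PO4^3-]^2
Let s be the molar solubility in this solution. [Zn^2+] = 3s, [PO4^3-] = 0.0796 + 2s ≈ 0.0796 (since PO4^3- from K3PO4 dominates).
Ksp ≈ (3s)^3 × (0.0796)^2
s = 3.25 × 10^-11 M
Check: 2s = 6.5 × 10^-11 ≪ 0.0796, so the approximation is valid.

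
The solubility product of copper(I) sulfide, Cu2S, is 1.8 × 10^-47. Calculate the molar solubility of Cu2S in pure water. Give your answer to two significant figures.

Cu2S(s) ⇌ 2 Cu^+(aq) + S^2-(aq)
Ksp = [Cu^+]^2[S^2-]
If s mol/L of Cu2S dissolves, [Cu^+] = 2s and [S^2-] = s.
So Ksp = (2s)^2 × s = 4s^3
s = (1.8 × 10^-47 / 4)^(1/3) = 1.7 x 10^-16 M

s ≈ 1.7 × 10^-16 M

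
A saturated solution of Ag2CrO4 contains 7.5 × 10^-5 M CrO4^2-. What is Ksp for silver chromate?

Ag2CrO4(s) ⇌ 2 Ag^+ + CrO4^2-
Stoichiometry gives [Ag^+] = (2/1)[CrO4^2-] = 1.50 × 10^-4 M.
Ksp = [Ag^+]^2[CrO4^2-]
Ksp = (1.50 × 10^-4)^2 × 7.5 x 10^-5 = 1.7 × 10^-12

1.7 × 10^-12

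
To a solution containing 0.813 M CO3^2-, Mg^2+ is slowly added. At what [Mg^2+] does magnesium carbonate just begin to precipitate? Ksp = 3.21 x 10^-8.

3.95 × 10^-8 M

MgCO3(s) ⇌ Mg^2+ + CO3^2-
Ksp = [Mg^2+][CO3^2-]
Precipitation begins when Q = Ksp. With [CO3^2-] = 0.813 M:
3.21 x 10^-8 = (0.813) × [Mg^2+]
[Mg^2+] = (3.21 x 10^-8 / 8.13 x 10^-1) = 3.95 × 10^-8 M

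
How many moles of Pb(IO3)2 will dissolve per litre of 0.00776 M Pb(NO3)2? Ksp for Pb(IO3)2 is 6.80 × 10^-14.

s ≈ 1.48 × 10^-6 M

Pb(IO3)2(s) ⇌ Pb^2+(aq) + 2 IO3^-(aq)
Ksp = [Pb^2+][IO3^-]^2
Let s = moles of Pb(IO3)2 that dissolve per litre. [Pb^2+] = 0.00776 + s ≈ 0.00776, [IO3^-] = 2s (since Pb^2+ from Pb(NO3)2 dominates).
Ksp ≈ 0.00776 × (2s)^2
s = 1.48 x 10^-6 M
Check: s = 1.5 x 10^-6 ≪ 0.00776, so the approximation is valid.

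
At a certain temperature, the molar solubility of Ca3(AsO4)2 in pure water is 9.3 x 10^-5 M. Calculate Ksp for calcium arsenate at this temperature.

Ca3(AsO4)2(s) ⇌ 3 Ca^2+(aq) + 2 AsO4^3-(aq)
With molar solubility s: [Ca^2+] = 3s, [AsO4^3-] = 2s.
Ksp = [Ca^2+]^3[AsO4^3-]^2
Ksp = (3s)^3(2s)^2 = 108s^5
Ksp = 108 × (9.3 × 10^-5)^5 = 7.5 × 10^-19

7.5 x 10^-19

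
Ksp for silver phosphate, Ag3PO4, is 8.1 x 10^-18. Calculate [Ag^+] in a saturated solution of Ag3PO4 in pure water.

[Ag^+] = 7.0e-5 M

Ag3PO4(s) <=> 3 Ag^+(aq) + PO4^3-(aq)
Ksp = [Ag^+]^3[PO4^3-]
With molar solubility s: [Ag^+] = 3s, [PO4^3-] = s.
Ksp = (3s)^3s = 27s^4
s^4 = 8.1 x 10^-18 / 27, so s = 2.34 x 10^-5 M
[Ag^+] = 3s = 7.0 x 10^-5 M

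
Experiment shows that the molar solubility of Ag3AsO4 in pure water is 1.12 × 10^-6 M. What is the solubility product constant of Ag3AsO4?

Ag3AsO4(s) ⇌ 3 Ag^+ + AsO4^3-
Let s = molar solubility. Then [Ag^+] = 3s and [AsO4^3-] = s.
Ksp = [Ag^+]^3[AsO4^3-]
Ksp = (3s)^3s = 27s^4
With s = 1.12 × 10^-6: Ksp = 4.25 × 10^-23

Ksp = 4.25e-23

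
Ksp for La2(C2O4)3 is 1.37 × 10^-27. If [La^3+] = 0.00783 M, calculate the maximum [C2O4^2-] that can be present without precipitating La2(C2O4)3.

2.82 × 10^-8 M

La2(C2O4)3(s) ⇌ 2 La^3+ + 3 C2O4^2-
Ksp = [La^3+]^2[C2O4^2-]^3
Precipitation begins when Q = Ksp. With [La^3+] = 0.00783 M:
1.37 × 10^-27 = (0.00783)^2 × [C2O4^2-]^3
[C2O4^2-] = (1.37 × 10^-27 / 6.131 x 10^-5)^(1/3) = 2.82 × 10^-8 M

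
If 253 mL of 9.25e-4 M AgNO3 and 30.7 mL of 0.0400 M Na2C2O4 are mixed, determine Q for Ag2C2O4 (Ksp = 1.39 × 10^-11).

Total volume = 253 + 30.7 = 283.7 mL.
[Ag^+] = 9.25 × 10^-4 × (253/283.7) = 8.249 × 10^-4 M
[C2O4^2-] = 4.00 x 10^-2 × (30.7/283.7) = 4.329 × 10^-3 M
Ag2C2O4(s) ⇌ 2 Ag^+ + C2O4^2-, so Q = [Ag^+]^2[C2O4^2-]
Q = (8.249 × 10^-4)^2(4.329 x 10^-3) = 2.95 × 10^-9
Q > Ksp, so Ag2C2O4 will precipitate.

Q = 2.95 x 10^-9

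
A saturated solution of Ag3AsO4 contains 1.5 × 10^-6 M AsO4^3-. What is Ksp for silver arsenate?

Ksp ≈ 1.4 × 10^-22

Ag3AsO4(s) ⇌ 3 Ag^+(aq) + AsO4^3-(aq)
Stoichiometry gives [Ag^+] = (3/1)[AsO4^3-] = 4.50 × 10^-6 M.
Ksp = [Ag^+]^3[AsO4^3-]
Ksp = (4.50 x 10^-6)^3 × 1.5 × 10^-6 = 1.4 × 10^-22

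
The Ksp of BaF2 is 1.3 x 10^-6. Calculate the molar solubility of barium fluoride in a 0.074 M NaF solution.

BaF2(s) <=> Ba^2+(aq) + 2 F^-(aq)
Ksp = [Ba^2+][F^-]^2
Let s be the molar solubility in this solution. [Ba^2+] = s, [F^-] = 0.074 + 2s ≈ 0.074 (Ksp is small, so little additional dissolves).
Ksp ≈ s × (0.074)^2
s = 2.4 × 10^-4 M
Check: 2s = 4.7 × 10^-4 ≪ 0.074, so the approximation is valid.

2.4 × 10^-4 M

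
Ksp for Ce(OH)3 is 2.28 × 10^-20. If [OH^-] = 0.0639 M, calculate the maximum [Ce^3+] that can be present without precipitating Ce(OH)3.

Ce(OH)3(s) <=> Ce^3+ + 3 OH^-
Ksp = [Ce^3+][OH^-]^3
Precipitation begins when Q = Ksp. With [OH^-] = 0.0639 M:
2.28 × 10^-20 = (0.0639)^3 × [Ce^3+]
[Ce^3+] = (2.28 × 10^-20 / 2.609 x 10^-4) = 8.74 × 10^-17 M

[Ce^3+] = 8.74 × 10^-17 M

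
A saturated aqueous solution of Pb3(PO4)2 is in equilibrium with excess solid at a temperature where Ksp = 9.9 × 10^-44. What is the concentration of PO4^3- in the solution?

Pb3(PO4)2(s) ⇌ 3 Pb^2+ + 2 PO4^3-
Ksp = [Pb^2+]^3[PO4^3-]^2
If s mol/L of Pb3(PO4)2 dissolves, [Pb^2+] = 3s and [PO4^3-] = 2s.
Substituting: Ksp = (3s)^3(2s)^2 = 108s^5
s = (9.9 × 10^-44 / 108)^(1/5) = 9.83 x 10^-10 M
[PO4^3-] = 2s = 2.0 × 10^-9 M

[PO4^3-] = 2.0 x 10^-9 M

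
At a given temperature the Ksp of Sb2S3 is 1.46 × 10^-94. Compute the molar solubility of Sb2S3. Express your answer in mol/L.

s ≈ 6.70 × 10^-20 M

Sb2S3(s) <=> 2 Sb^3+(aq) + 3 S^2-(aq)
Ksp = [Sb^3+]^2[S^2-]^3
For each mole of Sb2S3 that dissolves: [Sb^3+] = 2s, [S^2-] = 3s.
So Ksp = (2s)^2 × (3s)^3 = 108s^5
s = (1.46 × 10^-94 / 108)^(1/5) = 6.70 × 10^-20 M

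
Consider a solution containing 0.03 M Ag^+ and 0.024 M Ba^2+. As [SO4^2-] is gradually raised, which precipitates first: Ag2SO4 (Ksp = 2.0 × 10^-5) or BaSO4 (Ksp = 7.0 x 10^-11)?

Precipitation of each salt starts when its ion product equals its Ksp.
For Ag2SO4: 2.0 × 10^-5 = (0.03)^2 × [SO4^2-]  ⇒  [SO4^2-] = 2.2 x 10^-2 M.
For BaSO4: 7.0 x 10^-11 = 0.024 × [SO4^2-]  ⇒  [SO4^2-] = 2.9 × 10^-9 M.
The salt with the lower threshold [SO4^2-] precipitates first: BaSO4.

BaSO4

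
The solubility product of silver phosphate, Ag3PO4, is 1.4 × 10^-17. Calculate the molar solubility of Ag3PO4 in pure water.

Ag3PO4(s) ⇌ 3 Ag^+(aq) + PO4^3-(aq)
Ksp = [Ag^+]^3[PO4^3-]
With molar solubility s: [Ag^+] = 3s, [PO4^3-] = s.
So Ksp = (3s)^3 × s = 27s^4
s^4 = 1.4 × 10^-17 / 27, so s = 2.7 × 10^-5 M

2.7e-5 M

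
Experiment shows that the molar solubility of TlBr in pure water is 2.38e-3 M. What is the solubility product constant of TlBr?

TlBr(s) ⇌ Tl^+(aq) + Br^-(aq)
If s mol/L of TlBr dissolves, [Tl^+] = s and [Br^-] = s.
Ksp = [Tl^+][Br^-]
Ksp = s × s = s^2
With s = 2.38 × 10^-3: Ksp = 5.66 × 10^-6

Ksp ≈ 5.66 x 10^-6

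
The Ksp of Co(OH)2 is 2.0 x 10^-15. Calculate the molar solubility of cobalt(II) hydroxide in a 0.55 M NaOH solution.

s = 6.6e-15 M

Co(OH)2(s) <=> Co^2+(aq) + 2 OH^-(aq)
Ksp = [Co^2+][OH^-]^2
If s mol/L dissolves here, [Co^2+] = s, [OH^-] = 0.55 + 2s ≈ 0.55 (common-ion effect: OH^- is already 0.55 M).
Ksp ≈ s × (0.55)^2
s = 6.6 × 10^-15 M
Check: 2s = 1.3 × 10^-14 ≪ 0.55, so the approximation is valid.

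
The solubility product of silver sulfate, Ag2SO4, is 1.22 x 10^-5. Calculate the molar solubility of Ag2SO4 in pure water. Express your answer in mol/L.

s = 0.0145 M

Ag2SO4(s) ⇌ 2 Ag^+(aq) + SO4^2-(aq)
Ksp = [Ag^+]^2[SO4^2-]
For each mole of Ag2SO4 that dissolves: [Ag^+] = 2s, [SO4^2-] = s.
Substituting: Ksp = (2s)^2s = 4s^3
Solving, s = (1.22 x 10^-5/4)^(1/3) = 1.45 × 10^-2 M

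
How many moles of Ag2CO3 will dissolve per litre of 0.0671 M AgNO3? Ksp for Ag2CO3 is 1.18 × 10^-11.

Ag2CO3(s) ⇌ 2 Ag^+(aq) + CO3^2-(aq)
Ksp = [Ag^+]^2[CO3^2-]
If s mol/L dissolves here, [Ag^+] = 0.0671 + 2s ≈ 0.0671, [CO3^2-] = s (Ksp is small, so little additional dissolves).
Ksp ≈ (0.0671)^2 × s
s = 2.62 x 10^-9 M
Check: 2s = 5.2 × 10^-9 ≪ 0.0671, so the approximation is valid.

2.62 × 10^-9 M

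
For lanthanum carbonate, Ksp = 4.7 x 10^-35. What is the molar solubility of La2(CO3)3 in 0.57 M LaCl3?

s = 1.7e-12 M

La2(CO3)3(s) ⇌ 2 La^3+ + 3 CO3^2-
Ksp = [La^3+]^2[CO3^2-]^3
If s mol/L dissolves here, [La^3+] = 0.57 + 2s ≈ 0.57, [CO3^2-] = 3s (since La^3+ from LaCl3 dominates).
Ksp ≈ (0.57)^2 × (3s)^3
s = 1.7 x 10^-12 M
Check: 2s = 3.5 × 10^-12 ≪ 0.57, so the approximation is valid.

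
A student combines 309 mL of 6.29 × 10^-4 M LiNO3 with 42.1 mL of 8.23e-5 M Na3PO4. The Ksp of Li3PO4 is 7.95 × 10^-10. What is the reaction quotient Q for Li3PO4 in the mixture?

Q ≈ 1.67 x 10^-15

Total volume = 309 + 42.1 = 351.1 mL.
[Li^+] = 6.29 × 10^-4 × (309/351.1) = 5.536 × 10^-4 M
[PO4^3-] = 8.23 x 10^-5 × (42.1/351.1) = 9.868 × 10^-6 M
Li3PO4(s) ⇌ 3 Li^+(aq) + PO4^3-(aq), so Q = [Li^+]^3[PO4^3-]
Q = (5.536 × 10^-4)^3(9.868 × 10^-6) = 1.67 × 10^-15
Q < Ksp, so no precipitate of Li3PO4 forms.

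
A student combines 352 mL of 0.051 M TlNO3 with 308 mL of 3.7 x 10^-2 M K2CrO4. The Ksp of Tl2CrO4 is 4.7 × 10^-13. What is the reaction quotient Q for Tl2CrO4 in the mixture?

Total volume = 352 + 308 = 660 mL.
[Tl^+] = 5.1 × 10^-2 × (352/660) = 2.72 x 10^-2 M
[CrO4^2-] = 3.7 × 10^-2 × (308/660) = 1.73 × 10^-2 M
Tl2CrO4(s) ⇌ 2 Tl^+ + CrO4^2-, so Q = [Tl^+]^2[CrO4^2-]
Q = (2.72 × 10^-2)^2(1.73 × 10^-2) = 1.3 × 10^-5
Q > Ksp, so Tl2CrO4 will precipitate.

1.3e-5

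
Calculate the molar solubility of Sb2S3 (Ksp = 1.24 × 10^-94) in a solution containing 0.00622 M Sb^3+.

s ≈ 4.91 × 10^-31 M

Sb2S3(s) ⇌ 2 Sb^3+(aq) + 3 S^2-(aq)
Ksp = [Sb^3+]^2[S^2-]^3
Let s be the molar solubility in this solution. [Sb^3+] = 0.00622 + 2s ≈ 0.00622, [S^2-] = 3s (common-ion effect: Sb^3+ is already 0.00622 M).
Ksp ≈ (0.00622)^2 × (3s)^3
s = 4.91 × 10^-31 M
Check: 2s = 9.8 × 10^-31 ≪ 0.00622, so the approximation is valid.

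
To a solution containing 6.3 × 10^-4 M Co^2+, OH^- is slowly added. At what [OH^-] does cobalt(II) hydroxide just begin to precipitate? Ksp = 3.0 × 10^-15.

2.2e-6 M

Co(OH)2(s) ⇌ Co^2+(aq) + 2 OH^-(aq)
Ksp = [Co^2+][OH^-]^2
Precipitation begins when Q = Ksp. With [Co^2+] = 6.3 × 10^-4 M:
3.0 × 10^-15 = (6.3 × 10^-4) × [OH^-]^2
[OH^-] = (3.0 × 10^-15 / 6.3 x 10^-4)^(1/2) = 2.2 × 10^-6 M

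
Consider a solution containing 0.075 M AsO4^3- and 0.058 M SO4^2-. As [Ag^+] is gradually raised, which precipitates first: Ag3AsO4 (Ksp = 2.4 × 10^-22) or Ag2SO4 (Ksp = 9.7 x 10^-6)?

Ag3AsO4

Each salt begins to precipitate when Q = Ksp, i.e. when [Ag^+] reaches its threshold.
For Ag3AsO4: 2.4 × 10^-22 = 0.075 × [Ag^+]^3  ⇒  [Ag^+] = 1.5 × 10^-7 M.
For Ag2SO4: 9.7 x 10^-6 = 0.058 × [Ag^+]^2  ⇒  [Ag^+] = 1.3 x 10^-2 M.
The salt with the lower threshold [Ag^+] precipitates first: Ag3AsO4.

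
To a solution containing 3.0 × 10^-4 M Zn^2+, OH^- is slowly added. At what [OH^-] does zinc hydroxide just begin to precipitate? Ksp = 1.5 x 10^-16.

Zn(OH)2(s) ⇌ Zn^2+ + 2 OH^-
Ksp = [Zn^2+][OH^-]^2
Precipitation begins when Q = Ksp. With [Zn^2+] = 3.0 × 10^-4 M:
1.5 x 10^-16 = (3.0 × 10^-4) × [OH^-]^2
[OH^-] = (1.5 x 10^-16 / 3.0 × 10^-4)^(1/2) = 7.1 × 10^-7 M

[OH^-] = 7.1 × 10^-7 M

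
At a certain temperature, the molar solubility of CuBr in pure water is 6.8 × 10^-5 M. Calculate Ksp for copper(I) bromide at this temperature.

Ksp = 4.6e-9

CuBr(s) ⇌ Cu^+(aq) + Br^-(aq)
If s mol/L of CuBr dissolves, [Cu^+] = s and [Br^-] = s.
Ksp = [Cu^+][Br^-]
Ksp = s^2
With s = 6.8 x 10^-5: Ksp = 4.6 × 10^-9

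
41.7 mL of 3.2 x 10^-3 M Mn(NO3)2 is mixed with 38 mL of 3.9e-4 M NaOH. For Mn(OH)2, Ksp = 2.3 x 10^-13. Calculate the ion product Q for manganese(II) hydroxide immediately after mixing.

Total volume = 41.7 + 38 = 79.7 mL.
[Mn^2+] = 3.2 x 10^-3 × (41.7/79.7) = 1.67 x 10^-3 M
[OH^-] = 3.9 × 10^-4 × (38/79.7) = 1.86 × 10^-4 M
Mn(OH)2(s) ⇌ Mn^2+(aq) + 2 OH^-(aq), so Q = [Mn^2+][OH^-]^2
Q = (1.67 × 10^-3)(1.86 x 10^-4)^2 = 5.8 x 10^-11
Q > Ksp, so Mn(OH)2 will precipitate.

5.8 x 10^-11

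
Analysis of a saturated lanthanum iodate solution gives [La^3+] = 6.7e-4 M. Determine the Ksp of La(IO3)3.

Ksp = 5.4 x 10^-12

La(IO3)3(s) ⇌ La^3+ + 3 IO3^-
Stoichiometry gives [IO3^-] = (3/1)[La^3+] = 2.01 × 10^-3 M.
Ksp = [La^3+][IO3^-]^3
Ksp = 6.7 × 10^-4 × (2.01 × 10^-3)^3 = 5.4 × 10^-12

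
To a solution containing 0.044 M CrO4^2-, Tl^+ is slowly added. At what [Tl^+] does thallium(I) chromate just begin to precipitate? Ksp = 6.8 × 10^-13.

Tl2CrO4(s) <=> 2 Tl^+ + CrO4^2-
Ksp = [Tl^+]^2[CrO4^2-]
Precipitation begins when Q = Ksp. With [CrO4^2-] = 0.044 M:
6.8 × 10^-13 = (0.044) × [Tl^+]^2
[Tl^+] = (6.8 × 10^-13 / 4.4 × 10^-2)^(1/2) = 3.9 × 10^-6 M

3.9e-6 M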